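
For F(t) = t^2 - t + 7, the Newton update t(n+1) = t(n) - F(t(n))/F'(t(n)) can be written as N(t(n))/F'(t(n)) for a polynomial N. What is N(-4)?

9

F'(t) = 2t - 1.
N(t) = t·F'(t) - F(t) = t·(2t - 1) - (t^2 - t + 7) = t^2 - 7.
N(-4) = 9.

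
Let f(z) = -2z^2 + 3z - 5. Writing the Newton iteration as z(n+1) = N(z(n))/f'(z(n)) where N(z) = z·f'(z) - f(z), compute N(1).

f'(z) = -4z + 3.
N(z) = z·f'(z) - f(z) = z·(-4z + 3) - (-2z^2 + 3z - 5) = -2z^2 + 5.
N(1) = 3.

3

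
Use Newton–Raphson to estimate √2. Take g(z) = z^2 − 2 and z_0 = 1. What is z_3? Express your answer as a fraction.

577/408

g'(z) = 2z.
g(1) = −1, g'(1) = 2, so z_1 = 1 − (−1)/2 = 3/2.
g(3/2) = 1/4, g'(3/2) = 3, so z_2 = (3/2) − (1/4)/3 = 17/12.
g(17/12) = 1/144, g'(17/12) = 17/6, so z_3 = (17/12) − (1/144)/(17/6) = 577/408.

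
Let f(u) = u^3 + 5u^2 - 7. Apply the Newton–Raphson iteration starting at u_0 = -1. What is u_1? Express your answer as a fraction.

-10/7

f'(u) = 3u^2 + 10u.
f(-1) = -3, f'(-1) = -7, so u_1 = (-1) - (-3)/(-7) = -10/7.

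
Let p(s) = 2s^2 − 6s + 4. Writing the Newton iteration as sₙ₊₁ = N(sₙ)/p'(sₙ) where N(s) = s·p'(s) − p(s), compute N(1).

−2

p'(s) = 4s − 6.
N(s) = s·p'(s) − p(s) = s·(4s − 6) − (2s^2 − 6s + 4) = 2s^2 − 4.
N(1) = −2.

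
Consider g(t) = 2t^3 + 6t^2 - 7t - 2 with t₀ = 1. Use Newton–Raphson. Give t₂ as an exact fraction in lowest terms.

19078/17611

g'(t) = 6t^2 + 12t - 7.
g(1) = -1, g'(1) = 11, so t₁ = 1 - (-1)/11 = 12/11.
g(12/11) = 134/1331, g'(12/11) = 1601/121, so t₂ = (12/11) - (134/1331)/(1601/121) = 19078/17611.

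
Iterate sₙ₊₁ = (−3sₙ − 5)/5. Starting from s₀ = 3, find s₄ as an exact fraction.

s₁ = (−3·3 − 5)/5 = −14/5.
s₂ = (−3·(−14/5) − 5)/5 = 17/25.
s₃ = (−3·(17/25) − 5)/5 = −176/125.
s₄ = (−3·(−176/125) − 5)/5 = −97/625.

−97/625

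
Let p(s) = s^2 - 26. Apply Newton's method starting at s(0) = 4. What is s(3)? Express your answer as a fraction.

p'(s) = 2s.
p(4) = -10, p'(4) = 8, so s(1) = 4 - (-10)/8 = 21/4.
p(21/4) = 25/16, p'(21/4) = 21/2, so s(2) = (21/4) - (25/16)/(21/2) = 857/168.
p(857/168) = 625/28224, p'(857/168) = 857/84, so s(3) = (857/168) - (625/28224)/(857/84) = 1468273/287952.

1468273/287952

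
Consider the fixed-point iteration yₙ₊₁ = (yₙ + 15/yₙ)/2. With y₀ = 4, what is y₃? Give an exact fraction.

y₁ = (4 + 15/4)/2 = 31/8.
y₂ = (31/8 + 15/(31/8))/2 = 1921/496.
y₃ = (1921/496 + 15/(1921/496))/2 = 7380481/1905632.

7380481/1905632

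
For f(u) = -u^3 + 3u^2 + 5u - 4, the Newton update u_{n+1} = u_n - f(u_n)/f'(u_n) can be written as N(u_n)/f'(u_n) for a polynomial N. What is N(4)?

f'(u) = -3u^2 + 6u + 5.
N(u) = u·f'(u) - f(u) = u·(-3u^2 + 6u + 5) - (-u^3 + 3u^2 + 5u - 4) = -2u^3 + 3u^2 + 4.
N(4) = -76.

-76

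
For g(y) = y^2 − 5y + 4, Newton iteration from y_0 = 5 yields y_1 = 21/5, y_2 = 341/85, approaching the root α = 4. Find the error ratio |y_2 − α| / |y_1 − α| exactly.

1/17

y_1 − α = 21/5 − 4 = 1/5, so |y_1 − α| = 1/5.
y_2 − α = 341/85 − 4 = 1/85, so |y_2 − α| = 1/85.
Ratio = (1/85) / (1/5) = 1/17.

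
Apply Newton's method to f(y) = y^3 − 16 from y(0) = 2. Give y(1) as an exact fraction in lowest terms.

f'(y) = 3y^2.
f(2) = −8, f'(2) = 12, so y(1) = 2 − (−8)/12 = 8/3.

8/3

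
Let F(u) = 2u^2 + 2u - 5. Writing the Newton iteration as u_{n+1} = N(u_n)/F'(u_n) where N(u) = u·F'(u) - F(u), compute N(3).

23

F'(u) = 4u + 2.
N(u) = u·F'(u) - F(u) = u·(4u + 2) - (2u^2 + 2u - 5) = 2u^2 + 5.
N(3) = 23.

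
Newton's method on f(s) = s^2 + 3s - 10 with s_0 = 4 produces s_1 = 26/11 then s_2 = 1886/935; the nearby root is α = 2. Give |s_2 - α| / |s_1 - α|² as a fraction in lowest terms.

11/85

s_1 - α = 26/11 - 2 = 4/11, so |s_1 - α| = 4/11.
s_2 - α = 1886/935 - 2 = 16/935, so |s_2 - α| = 16/935.
|s_1 - α|² = 16/121.
Ratio = (16/935) / (16/121) = 11/85.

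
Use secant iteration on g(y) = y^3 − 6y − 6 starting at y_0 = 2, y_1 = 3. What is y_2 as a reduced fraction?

g(2) = −10, g(3) = 3. y_2 = 3 − 3·(3 − 2)/(3 − (−10)) = 36/13.

36/13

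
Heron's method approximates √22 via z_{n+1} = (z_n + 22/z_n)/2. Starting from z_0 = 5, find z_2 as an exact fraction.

z_1 = (5 + 22/5)/2 = 47/10.
z_2 = (47/10 + 22/(47/10))/2 = 4409/940.

4409/940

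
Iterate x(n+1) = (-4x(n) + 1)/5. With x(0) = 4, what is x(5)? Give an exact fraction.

-727/625

x(1) = (-4·4 + 1)/5 = -3.
x(2) = (-4·(-3) + 1)/5 = 13/5.
x(3) = (-4·(13/5) + 1)/5 = -47/25.
x(4) = (-4·(-47/25) + 1)/5 = 213/125.
x(5) = (-4·(213/125) + 1)/5 = -727/625.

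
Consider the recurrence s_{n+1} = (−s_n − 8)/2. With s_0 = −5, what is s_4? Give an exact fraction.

s_1 = (−(−5) − 8)/2 = −3/2.
s_2 = (−(−3/2) − 8)/2 = −13/4.
s_3 = (−(−13/4) − 8)/2 = −19/8.
s_4 = (−(−19/8) − 8)/2 = −45/16.

−45/16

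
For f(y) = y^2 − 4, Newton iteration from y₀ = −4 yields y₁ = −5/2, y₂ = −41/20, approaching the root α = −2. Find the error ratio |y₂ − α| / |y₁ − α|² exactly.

y₁ − α = −5/2 − (−2) = −5/2 + 2 = −1/2, so |y₁ − α| = 1/2.
y₂ − α = −41/20 − (−2) = −41/20 + 2 = −1/20, so |y₂ − α| = 1/20.
|y₁ − α|² = 1/4.
Ratio = (1/20) / (1/4) = 1/5.

1/5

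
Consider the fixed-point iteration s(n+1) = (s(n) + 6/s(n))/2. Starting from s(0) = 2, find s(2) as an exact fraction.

49/20

s(1) = (2 + 6/2)/2 = 5/2.
s(2) = (5/2 + 6/(5/2))/2 = 49/20.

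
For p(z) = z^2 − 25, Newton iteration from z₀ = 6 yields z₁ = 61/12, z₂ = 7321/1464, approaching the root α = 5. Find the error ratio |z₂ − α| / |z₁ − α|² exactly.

z₁ − α = 61/12 − 5 = 1/12, so |z₁ − α| = 1/12.
z₂ − α = 7321/1464 − 5 = 1/1464, so |z₂ − α| = 1/1464.
|z₁ − α|² = 1/144.
Ratio = (1/1464) / (1/144) = 6/61.

6/61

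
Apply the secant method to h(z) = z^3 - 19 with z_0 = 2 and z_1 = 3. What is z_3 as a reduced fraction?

h(2) = -11, h(3) = 8. z_2 = 3 - 8·(3 - 2)/(8 - (-11)) = 49/19.
h(3) = 8, h(49/19) = -12672/6859. z_3 = (49/19) - (-12672/6859)·((49/19) - 3)/((-12672/6859) - 8) = 22441/8443.

22441/8443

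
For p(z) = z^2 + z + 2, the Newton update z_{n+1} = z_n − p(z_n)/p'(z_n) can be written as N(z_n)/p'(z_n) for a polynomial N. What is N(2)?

p'(z) = 2z + 1.
N(z) = z·p'(z) − p(z) = z·(2z + 1) − (z^2 + z + 2) = z^2 − 2.
N(2) = 2.

2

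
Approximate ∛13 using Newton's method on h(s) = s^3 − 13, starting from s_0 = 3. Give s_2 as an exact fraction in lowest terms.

857405/363609

h'(s) = 3s^2.
h(3) = 14, h'(3) = 27, so s_1 = 3 − 14/27 = 67/27.
h(67/27) = 44884/19683, h'(67/27) = 4489/243, so s_2 = (67/27) − (44884/19683)/(4489/243) = 857405/363609.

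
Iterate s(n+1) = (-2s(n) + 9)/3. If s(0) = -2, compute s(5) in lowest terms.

559/243

s(1) = (-2·(-2) + 9)/3 = 13/3.
s(2) = (-2·(13/3) + 9)/3 = 1/9.
s(3) = (-2·(1/9) + 9)/3 = 79/27.
s(4) = (-2·(79/27) + 9)/3 = 85/81.
s(5) = (-2·(85/81) + 9)/3 = 559/243.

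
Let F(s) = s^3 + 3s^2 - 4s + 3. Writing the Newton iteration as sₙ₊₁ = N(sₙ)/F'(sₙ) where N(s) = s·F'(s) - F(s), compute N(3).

F'(s) = 3s^2 + 6s - 4.
N(s) = s·F'(s) - F(s) = s·(3s^2 + 6s - 4) - (s^3 + 3s^2 - 4s + 3) = 2s^3 + 3s^2 - 3.
N(3) = 78.

78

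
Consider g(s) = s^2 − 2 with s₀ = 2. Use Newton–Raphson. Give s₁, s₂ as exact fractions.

s₁ = 3/2, s₂ = 17/12

g'(s) = 2s.
g(2) = 2, g'(2) = 4, so s₁ = 2 − 2/4 = 3/2.
g(3/2) = 1/4, g'(3/2) = 3, so s₂ = (3/2) − (1/4)/3 = 17/12.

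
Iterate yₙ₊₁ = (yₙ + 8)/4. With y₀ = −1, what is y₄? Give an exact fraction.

679/256

y₁ = ((−1) + 8)/4 = 7/4.
y₂ = ((7/4) + 8)/4 = 39/16.
y₃ = ((39/16) + 8)/4 = 167/64.
y₄ = ((167/64) + 8)/4 = 679/256.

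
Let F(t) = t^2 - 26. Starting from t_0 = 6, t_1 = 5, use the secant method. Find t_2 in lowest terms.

F(6) = 10, F(5) = -1. t_2 = 5 - (-1)·(5 - 6)/((-1) - 10) = 56/11.

56/11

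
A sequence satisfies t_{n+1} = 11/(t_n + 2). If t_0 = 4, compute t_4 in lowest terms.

1232/477

t_1 = 11/(4 + 2) = 11/6.
t_2 = 11/(11/6 + 2) = 66/23.
t_3 = 11/(66/23 + 2) = 253/112.
t_4 = 11/(253/112 + 2) = 1232/477.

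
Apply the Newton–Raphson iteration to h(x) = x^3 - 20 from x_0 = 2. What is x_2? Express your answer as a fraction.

74/27

h'(x) = 3x^2.
h(2) = -12, h'(2) = 12, so x_1 = 2 - (-12)/12 = 3.
h(3) = 7, h'(3) = 27, so x_2 = 3 - 7/27 = 74/27.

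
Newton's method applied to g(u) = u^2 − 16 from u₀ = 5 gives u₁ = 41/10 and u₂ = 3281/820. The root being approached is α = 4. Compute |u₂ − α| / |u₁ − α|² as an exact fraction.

u₁ − α = 41/10 − 4 = 1/10, so |u₁ − α| = 1/10.
u₂ − α = 3281/820 − 4 = 1/820, so |u₂ − α| = 1/820.
|u₁ − α|² = 1/100.
Ratio = (1/820) / (1/100) = 5/41.

5/41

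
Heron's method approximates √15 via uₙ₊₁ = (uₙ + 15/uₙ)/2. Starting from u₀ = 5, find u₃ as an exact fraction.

1921/496

u₁ = (5 + 15/5)/2 = 4.
u₂ = (4 + 15/4)/2 = 31/8.
u₃ = (31/8 + 15/(31/8))/2 = 1921/496.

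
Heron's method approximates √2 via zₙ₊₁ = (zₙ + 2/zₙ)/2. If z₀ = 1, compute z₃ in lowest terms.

577/408

z₁ = (1 + 2/1)/2 = 3/2.
z₂ = (3/2 + 2/(3/2))/2 = 17/12.
z₃ = (17/12 + 2/(17/12))/2 = 577/408.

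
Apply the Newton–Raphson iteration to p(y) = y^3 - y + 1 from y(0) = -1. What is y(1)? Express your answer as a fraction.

p'(y) = 3y^2 - 1.
p(-1) = 1, p'(-1) = 2, so y(1) = (-1) - 1/2 = -3/2.

-3/2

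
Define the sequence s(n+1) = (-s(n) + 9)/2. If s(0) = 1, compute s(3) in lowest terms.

s(1) = (-1 + 9)/2 = 4.
s(2) = (-4 + 9)/2 = 5/2.
s(3) = (-(5/2) + 9)/2 = 13/4.

13/4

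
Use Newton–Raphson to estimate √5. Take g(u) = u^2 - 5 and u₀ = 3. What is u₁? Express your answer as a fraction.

7/3

g'(u) = 2u.
g(3) = 4, g'(3) = 6, so u₁ = 3 - 4/6 = 7/3.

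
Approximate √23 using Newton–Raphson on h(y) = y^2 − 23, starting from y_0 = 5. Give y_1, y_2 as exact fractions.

y_1 = 24/5, y_2 = 1151/240

h'(y) = 2y.
h(5) = 2, h'(5) = 10, so y_1 = 5 − 2/10 = 24/5.
h(24/5) = 1/25, h'(24/5) = 48/5, so y_2 = (24/5) − (1/25)/(48/5) = 1151/240.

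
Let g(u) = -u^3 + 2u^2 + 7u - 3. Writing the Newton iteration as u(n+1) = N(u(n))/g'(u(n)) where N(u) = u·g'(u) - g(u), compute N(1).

3

g'(u) = -3u^2 + 4u + 7.
N(u) = u·g'(u) - g(u) = u·(-3u^2 + 4u + 7) - (-u^3 + 2u^2 + 7u - 3) = -2u^3 + 2u^2 + 3.
N(1) = 3.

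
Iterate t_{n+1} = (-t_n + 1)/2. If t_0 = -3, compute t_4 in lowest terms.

1/8

t_1 = (-(-3) + 1)/2 = 2.
t_2 = (-2 + 1)/2 = -1/2.
t_3 = (-(-1/2) + 1)/2 = 3/4.
t_4 = (-(3/4) + 1)/2 = 1/8.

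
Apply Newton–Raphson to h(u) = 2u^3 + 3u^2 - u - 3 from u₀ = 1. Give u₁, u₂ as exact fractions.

u₁ = 10/11, u₂ = 11293/12529

h'(u) = 6u^2 + 6u - 1.
h(1) = 1, h'(1) = 11, so u₁ = 1 - 1/11 = 10/11.
h(10/11) = 97/1331, h'(10/11) = 1139/121, so u₂ = (10/11) - (97/1331)/(1139/121) = 11293/12529.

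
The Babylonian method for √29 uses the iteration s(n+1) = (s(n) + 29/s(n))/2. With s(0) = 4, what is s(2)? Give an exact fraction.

s(1) = (4 + 29/4)/2 = 45/8.
s(2) = (45/8 + 29/(45/8))/2 = 3881/720.

3881/720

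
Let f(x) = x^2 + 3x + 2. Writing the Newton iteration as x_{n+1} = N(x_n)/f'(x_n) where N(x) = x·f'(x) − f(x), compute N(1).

f'(x) = 2x + 3.
N(x) = x·f'(x) − f(x) = x·(2x + 3) − (x^2 + 3x + 2) = x^2 − 2.
N(1) = −1.

−1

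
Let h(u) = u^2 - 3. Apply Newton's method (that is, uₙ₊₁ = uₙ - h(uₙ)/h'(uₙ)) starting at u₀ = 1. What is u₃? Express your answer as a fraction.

97/56

h'(u) = 2u.
h(1) = -2, h'(1) = 2, so u₁ = 1 - (-2)/2 = 2.
h(2) = 1, h'(2) = 4, so u₂ = 2 - 1/4 = 7/4.
h(7/4) = 1/16, h'(7/4) = 7/2, so u₃ = (7/4) - (1/16)/(7/2) = 97/56.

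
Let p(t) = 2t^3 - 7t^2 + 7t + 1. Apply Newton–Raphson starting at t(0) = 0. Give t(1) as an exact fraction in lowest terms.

-1/7

p'(t) = 6t^2 - 14t + 7.
p(0) = 1, p'(0) = 7, so t(1) = 0 - 1/7 = -1/7.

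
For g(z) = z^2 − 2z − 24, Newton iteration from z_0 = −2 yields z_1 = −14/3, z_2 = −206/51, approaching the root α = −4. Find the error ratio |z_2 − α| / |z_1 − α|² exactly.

z_1 − α = −14/3 − (−4) = −14/3 + 4 = −2/3, so |z_1 − α| = 2/3.
z_2 − α = −206/51 − (−4) = −206/51 + 4 = −2/51, so |z_2 − α| = 2/51.
|z_1 − α|² = 4/9.
Ratio = (2/51) / (4/9) = 3/34.

3/34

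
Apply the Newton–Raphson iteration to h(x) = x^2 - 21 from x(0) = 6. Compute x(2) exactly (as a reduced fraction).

h'(x) = 2x.
h(6) = 15, h'(6) = 12, so x(1) = 6 - 15/12 = 19/4.
h(19/4) = 25/16, h'(19/4) = 19/2, so x(2) = (19/4) - (25/16)/(19/2) = 697/152.

697/152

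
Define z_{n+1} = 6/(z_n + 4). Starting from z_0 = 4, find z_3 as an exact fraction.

57/50

z_1 = 6/(4 + 4) = 3/4.
z_2 = 6/(3/4 + 4) = 24/19.
z_3 = 6/(24/19 + 4) = 57/50.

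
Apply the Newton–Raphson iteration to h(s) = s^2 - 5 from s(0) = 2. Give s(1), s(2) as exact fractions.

h'(s) = 2s.
h(2) = -1, h'(2) = 4, so s(1) = 2 - (-1)/4 = 9/4.
h(9/4) = 1/16, h'(9/4) = 9/2, so s(2) = (9/4) - (1/16)/(9/2) = 161/72.

s(1) = 9/4, s(2) = 161/72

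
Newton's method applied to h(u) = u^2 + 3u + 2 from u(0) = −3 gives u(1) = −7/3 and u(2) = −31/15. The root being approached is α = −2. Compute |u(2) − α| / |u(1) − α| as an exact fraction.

u(1) − α = −7/3 − (−2) = −7/3 + 2 = −1/3, so |u(1) − α| = 1/3.
u(2) − α = −31/15 − (−2) = −31/15 + 2 = −1/15, so |u(2) − α| = 1/15.
Ratio = (1/15) / (1/3) = 1/5.

1/5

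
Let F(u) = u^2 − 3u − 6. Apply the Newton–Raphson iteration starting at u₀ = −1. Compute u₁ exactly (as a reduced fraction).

F'(u) = 2u − 3.
F(−1) = −2, F'(−1) = −5, so u₁ = (−1) − (−2)/(−5) = −7/5.

−7/5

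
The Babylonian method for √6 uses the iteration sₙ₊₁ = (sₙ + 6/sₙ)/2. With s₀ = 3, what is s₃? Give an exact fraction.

4801/1960

s₁ = (3 + 6/3)/2 = 5/2.
s₂ = (5/2 + 6/(5/2))/2 = 49/20.
s₃ = (49/20 + 6/(49/20))/2 = 4801/1960.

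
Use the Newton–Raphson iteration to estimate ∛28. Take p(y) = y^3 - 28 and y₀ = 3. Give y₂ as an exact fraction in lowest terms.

413465/136161

p'(y) = 3y^2.
p(3) = -1, p'(3) = 27, so y₁ = 3 - (-1)/27 = 82/27.
p(82/27) = 244/19683, p'(82/27) = 6724/243, so y₂ = (82/27) - (244/19683)/(6724/243) = 413465/136161.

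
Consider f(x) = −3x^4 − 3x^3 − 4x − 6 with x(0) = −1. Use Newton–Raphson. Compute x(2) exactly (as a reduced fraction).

−561/239

f'(x) = −12x^3 − 9x^2 − 4.
f(−1) = −2, f'(−1) = −1, so x(1) = (−1) − (−2)/(−1) = −3.
f(−3) = −156, f'(−3) = 239, so x(2) = (−3) − (−156)/239 = −561/239.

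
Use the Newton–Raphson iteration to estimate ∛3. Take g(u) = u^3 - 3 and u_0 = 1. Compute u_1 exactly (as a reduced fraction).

5/3

g'(u) = 3u^2.
g(1) = -2, g'(1) = 3, so u_1 = 1 - (-2)/3 = 5/3.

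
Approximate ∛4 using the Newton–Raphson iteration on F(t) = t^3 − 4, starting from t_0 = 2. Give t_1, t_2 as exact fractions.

F'(t) = 3t^2.
F(2) = 4, F'(2) = 12, so t_1 = 2 − 4/12 = 5/3.
F(5/3) = 17/27, F'(5/3) = 25/3, so t_2 = (5/3) − (17/27)/(25/3) = 358/225.

t_1 = 5/3, t_2 = 358/225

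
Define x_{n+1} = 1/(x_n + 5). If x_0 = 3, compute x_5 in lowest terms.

x_1 = 1/(3 + 5) = 1/8.
x_2 = 1/(1/8 + 5) = 8/41.
x_3 = 1/(8/41 + 5) = 41/213.
x_4 = 1/(41/213 + 5) = 213/1106.
x_5 = 1/(213/1106 + 5) = 1106/5743.

1106/5743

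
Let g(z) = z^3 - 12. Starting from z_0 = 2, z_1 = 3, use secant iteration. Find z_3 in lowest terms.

g(2) = -4, g(3) = 15. z_2 = 3 - 15·(3 - 2)/(15 - (-4)) = 42/19.
g(3) = 15, g(42/19) = -8220/6859. z_3 = (42/19) - (-8220/6859)·((42/19) - 3)/((-8220/6859) - 15) = 5602/2469.

5602/2469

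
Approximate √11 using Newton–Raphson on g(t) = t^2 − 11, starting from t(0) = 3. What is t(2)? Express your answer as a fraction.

199/60

g'(t) = 2t.
g(3) = −2, g'(3) = 6, so t(1) = 3 − (−2)/6 = 10/3.
g(10/3) = 1/9, g'(10/3) = 20/3, so t(2) = (10/3) − (1/9)/(20/3) = 199/60.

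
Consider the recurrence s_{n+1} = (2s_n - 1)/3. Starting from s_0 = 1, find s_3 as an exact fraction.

-11/27

s_1 = (2·1 - 1)/3 = 1/3.
s_2 = (2·(1/3) - 1)/3 = -1/9.
s_3 = (2·(-1/9) - 1)/3 = -11/27.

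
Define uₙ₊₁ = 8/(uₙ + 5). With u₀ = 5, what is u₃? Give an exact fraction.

u₁ = 8/(5 + 5) = 4/5.
u₂ = 8/(4/5 + 5) = 40/29.
u₃ = 8/(40/29 + 5) = 232/185.

232/185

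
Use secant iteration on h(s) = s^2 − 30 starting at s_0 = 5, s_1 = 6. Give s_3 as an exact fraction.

115/21

h(5) = −5, h(6) = 6. s_2 = 6 − 6·(6 − 5)/(6 − (−5)) = 60/11.
h(6) = 6, h(60/11) = −30/121. s_3 = (60/11) − (−30/121)·((60/11) − 6)/((−30/121) − 6) = 115/21.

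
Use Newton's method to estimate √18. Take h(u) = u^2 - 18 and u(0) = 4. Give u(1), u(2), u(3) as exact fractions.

u(1) = 17/4, u(2) = 577/136, u(3) = 665857/156944

h'(u) = 2u.
h(4) = -2, h'(4) = 8, so u(1) = 4 - (-2)/8 = 17/4.
h(17/4) = 1/16, h'(17/4) = 17/2, so u(2) = (17/4) - (1/16)/(17/2) = 577/136.
h(577/136) = 1/18496, h'(577/136) = 577/68, so u(3) = (577/136) - (1/18496)/(577/68) = 665857/156944.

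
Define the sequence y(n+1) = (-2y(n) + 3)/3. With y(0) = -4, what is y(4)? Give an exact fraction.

y(1) = (-2·(-4) + 3)/3 = 11/3.
y(2) = (-2·(11/3) + 3)/3 = -13/9.
y(3) = (-2·(-13/9) + 3)/3 = 53/27.
y(4) = (-2·(53/27) + 3)/3 = -25/81.

-25/81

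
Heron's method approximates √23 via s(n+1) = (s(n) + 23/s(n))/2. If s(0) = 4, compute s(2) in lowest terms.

2993/624

s(1) = (4 + 23/4)/2 = 39/8.
s(2) = (39/8 + 23/(39/8))/2 = 2993/624.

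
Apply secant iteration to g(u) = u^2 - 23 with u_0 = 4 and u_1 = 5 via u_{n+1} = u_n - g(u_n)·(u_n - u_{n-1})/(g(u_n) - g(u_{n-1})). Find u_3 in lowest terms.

211/44

g(4) = -7, g(5) = 2. u_2 = 5 - 2·(5 - 4)/(2 - (-7)) = 43/9.
g(5) = 2, g(43/9) = -14/81. u_3 = (43/9) - (-14/81)·((43/9) - 5)/((-14/81) - 2) = 211/44.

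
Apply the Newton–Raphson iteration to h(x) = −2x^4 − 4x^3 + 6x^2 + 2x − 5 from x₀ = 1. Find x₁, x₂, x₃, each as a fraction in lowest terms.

x₁ = 1/2, x₂ = 41/32, x₃ = 3171233/3346816

h'(x) = −8x^3 − 12x^2 + 12x + 2.
h(1) = −3, h'(1) = −6, so x₁ = 1 − (−3)/(−6) = 1/2.
h(1/2) = −25/8, h'(1/2) = 4, so x₂ = (1/2) − (−25/8)/4 = 41/32.
h(41/32) = −3350625/524288, h'(41/32) = −78441/4096, so x₃ = (41/32) − (−3350625/524288)/(−78441/4096) = 3171233/3346816.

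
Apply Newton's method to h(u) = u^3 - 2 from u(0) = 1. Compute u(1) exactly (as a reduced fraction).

h'(u) = 3u^2.
h(1) = -1, h'(1) = 3, so u(1) = 1 - (-1)/3 = 4/3.

4/3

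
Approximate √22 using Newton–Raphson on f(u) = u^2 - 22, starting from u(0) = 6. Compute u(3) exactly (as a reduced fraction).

f'(u) = 2u.
f(6) = 14, f'(6) = 12, so u(1) = 6 - 14/12 = 29/6.
f(29/6) = 49/36, f'(29/6) = 29/3, so u(2) = (29/6) - (49/36)/(29/3) = 1633/348.
f(1633/348) = 2401/121104, f'(1633/348) = 1633/174, so u(3) = (1633/348) - (2401/121104)/(1633/174) = 5330977/1136568.

5330977/1136568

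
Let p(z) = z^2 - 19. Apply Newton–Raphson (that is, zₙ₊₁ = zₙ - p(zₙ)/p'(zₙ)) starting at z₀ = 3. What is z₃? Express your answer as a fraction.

268753/61656

p'(z) = 2z.
p(3) = -10, p'(3) = 6, so z₁ = 3 - (-10)/6 = 14/3.
p(14/3) = 25/9, p'(14/3) = 28/3, so z₂ = (14/3) - (25/9)/(28/3) = 367/84.
p(367/84) = 625/7056, p'(367/84) = 367/42, so z₃ = (367/84) - (625/7056)/(367/42) = 268753/61656.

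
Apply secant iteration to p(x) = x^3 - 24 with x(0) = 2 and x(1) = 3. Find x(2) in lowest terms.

54/19

p(2) = -16, p(3) = 3. x(2) = 3 - 3·(3 - 2)/(3 - (-16)) = 54/19.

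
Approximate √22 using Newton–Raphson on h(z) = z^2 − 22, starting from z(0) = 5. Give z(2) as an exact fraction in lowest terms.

h'(z) = 2z.
h(5) = 3, h'(5) = 10, so z(1) = 5 − 3/10 = 47/10.
h(47/10) = 9/100, h'(47/10) = 47/5, so z(2) = (47/10) − (9/100)/(47/5) = 4409/940.

4409/940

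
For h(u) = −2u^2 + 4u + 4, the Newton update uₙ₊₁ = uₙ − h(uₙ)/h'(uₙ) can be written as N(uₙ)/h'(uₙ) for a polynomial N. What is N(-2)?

−12

h'(u) = −4u + 4.
N(u) = u·h'(u) − h(u) = u·(−4u + 4) − (−2u^2 + 4u + 4) = −2u^2 − 4.
N(-2) = −12.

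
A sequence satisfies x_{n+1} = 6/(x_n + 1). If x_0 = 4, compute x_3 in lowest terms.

x_1 = 6/(4 + 1) = 6/5.
x_2 = 6/(6/5 + 1) = 30/11.
x_3 = 6/(30/11 + 1) = 66/41.

66/41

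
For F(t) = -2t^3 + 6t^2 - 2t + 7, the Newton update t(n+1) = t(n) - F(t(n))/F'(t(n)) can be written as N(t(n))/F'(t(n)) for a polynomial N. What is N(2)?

F'(t) = -6t^2 + 12t - 2.
N(t) = t·F'(t) - F(t) = t·(-6t^2 + 12t - 2) - (-2t^3 + 6t^2 - 2t + 7) = -4t^3 + 6t^2 - 7.
N(2) = -15.

-15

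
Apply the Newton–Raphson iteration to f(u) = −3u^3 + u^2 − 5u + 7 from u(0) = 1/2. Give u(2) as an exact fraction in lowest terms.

f'(u) = −9u^2 + 2u − 5.
f(1/2) = 35/8, f'(1/2) = −25/4, so u(1) = (1/2) − (35/8)/(−25/4) = 6/5.
f(6/5) = −343/125, f'(6/5) = −389/25, so u(2) = (6/5) − (−343/125)/(−389/25) = 1991/1945.

1991/1945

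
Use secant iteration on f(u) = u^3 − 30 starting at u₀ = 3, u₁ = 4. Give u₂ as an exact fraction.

114/37

f(3) = −3, f(4) = 34. u₂ = 4 − 34·(4 − 3)/(34 − (−3)) = 114/37.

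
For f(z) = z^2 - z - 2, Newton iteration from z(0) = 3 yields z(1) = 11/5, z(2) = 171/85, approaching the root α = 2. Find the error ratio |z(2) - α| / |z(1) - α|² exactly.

5/17

z(1) - α = 11/5 - 2 = 1/5, so |z(1) - α| = 1/5.
z(2) - α = 171/85 - 2 = 1/85, so |z(2) - α| = 1/85.
|z(1) - α|² = 1/25.
Ratio = (1/85) / (1/25) = 5/17.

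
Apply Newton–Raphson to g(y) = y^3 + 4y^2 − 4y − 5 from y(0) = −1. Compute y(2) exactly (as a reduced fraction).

g'(y) = 3y^2 + 8y − 4.
g(−1) = 2, g'(−1) = −9, so y(1) = (−1) − 2/(−9) = −7/9.
g(−7/9) = 44/729, g'(−7/9) = −227/27, so y(2) = (−7/9) − (44/729)/(−227/27) = −4723/6129.

−4723/6129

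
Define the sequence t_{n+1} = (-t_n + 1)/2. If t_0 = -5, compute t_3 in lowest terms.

1

t_1 = (-(-5) + 1)/2 = 3.
t_2 = (-3 + 1)/2 = -1.
t_3 = (-(-1) + 1)/2 = 1.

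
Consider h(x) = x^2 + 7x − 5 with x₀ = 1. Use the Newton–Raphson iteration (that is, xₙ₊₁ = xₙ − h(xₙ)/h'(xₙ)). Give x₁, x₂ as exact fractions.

h'(x) = 2x + 7.
h(1) = 3, h'(1) = 9, so x₁ = 1 − 3/9 = 2/3.
h(2/3) = 1/9, h'(2/3) = 25/3, so x₂ = (2/3) − (1/9)/(25/3) = 49/75.

x₁ = 2/3, x₂ = 49/75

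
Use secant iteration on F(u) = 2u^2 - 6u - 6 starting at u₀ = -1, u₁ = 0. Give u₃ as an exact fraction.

-4/5

F(-1) = 2, F(0) = -6. u₂ = 0 - (-6)·(0 - (-1))/((-6) - 2) = -3/4.
F(0) = -6, F(-3/4) = -3/8. u₃ = (-3/4) - (-3/8)·((-3/4) - 0)/((-3/8) - (-6)) = -4/5.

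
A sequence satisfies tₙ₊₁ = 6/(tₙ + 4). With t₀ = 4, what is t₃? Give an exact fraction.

57/50

t₁ = 6/(4 + 4) = 3/4.
t₂ = 6/(3/4 + 4) = 24/19.
t₃ = 6/(24/19 + 4) = 57/50.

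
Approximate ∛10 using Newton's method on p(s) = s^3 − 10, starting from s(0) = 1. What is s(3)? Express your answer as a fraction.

4909/2116

p'(s) = 3s^2.
p(1) = −9, p'(1) = 3, so s(1) = 1 − (−9)/3 = 4.
p(4) = 54, p'(4) = 48, so s(2) = 4 − 54/48 = 23/8.
p(23/8) = 7047/512, p'(23/8) = 1587/64, so s(3) = (23/8) − (7047/512)/(1587/64) = 4909/2116.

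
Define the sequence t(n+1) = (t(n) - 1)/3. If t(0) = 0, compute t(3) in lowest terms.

t(1) = (0 - 1)/3 = -1/3.
t(2) = ((-1/3) - 1)/3 = -4/9.
t(3) = ((-4/9) - 1)/3 = -13/27.

-13/27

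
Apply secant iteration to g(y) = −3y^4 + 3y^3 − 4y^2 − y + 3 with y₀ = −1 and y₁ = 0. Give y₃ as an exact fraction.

g(−1) = −6, g(0) = 3. y₂ = 0 − 3·(0 − (−1))/(3 − (−6)) = −1/3.
g(0) = 3, g(−1/3) = 74/27. y₃ = (−1/3) − (74/27)·((−1/3) − 0)/((74/27) − 3) = −27/7.

−27/7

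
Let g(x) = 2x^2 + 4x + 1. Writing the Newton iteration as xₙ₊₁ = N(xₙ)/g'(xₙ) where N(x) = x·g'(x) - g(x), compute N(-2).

7

g'(x) = 4x + 4.
N(x) = x·g'(x) - g(x) = x·(4x + 4) - (2x^2 + 4x + 1) = 2x^2 - 1.
N(-2) = 7.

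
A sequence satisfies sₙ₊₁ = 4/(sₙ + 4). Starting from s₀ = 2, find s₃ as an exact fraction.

14/17

s₁ = 4/(2 + 4) = 2/3.
s₂ = 4/(2/3 + 4) = 6/7.
s₃ = 4/(6/7 + 4) = 14/17.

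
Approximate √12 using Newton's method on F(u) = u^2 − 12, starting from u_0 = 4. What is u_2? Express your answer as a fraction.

F'(u) = 2u.
F(4) = 4, F'(4) = 8, so u_1 = 4 − 4/8 = 7/2.
F(7/2) = 1/4, F'(7/2) = 7, so u_2 = (7/2) − (1/4)/7 = 97/28.

97/28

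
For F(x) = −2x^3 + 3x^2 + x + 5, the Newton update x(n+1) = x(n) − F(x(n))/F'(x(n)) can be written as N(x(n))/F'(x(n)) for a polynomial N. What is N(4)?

−213

F'(x) = −6x^2 + 6x + 1.
N(x) = x·F'(x) − F(x) = x·(−6x^2 + 6x + 1) − (−2x^3 + 3x^2 + x + 5) = −4x^3 + 3x^2 − 5.
N(4) = −213.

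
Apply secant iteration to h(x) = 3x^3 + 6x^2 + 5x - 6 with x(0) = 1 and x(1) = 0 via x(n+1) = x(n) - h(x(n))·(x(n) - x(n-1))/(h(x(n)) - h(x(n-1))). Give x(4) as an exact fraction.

h(1) = 8, h(0) = -6. x(2) = 0 - (-6)·(0 - 1)/((-6) - 8) = 3/7.
h(0) = -6, h(3/7) = -864/343. x(3) = (3/7) - (-864/343)·((3/7) - 0)/((-864/343) - (-6)) = 147/199.
h(3/7) = -864/343, h(147/199) = 17153856/7880599. x(4) = (147/199) - (17153856/7880599)·((147/199) - (3/7))/((17153856/7880599) - (-864/343)) = 8739885/14690521.

8739885/14690521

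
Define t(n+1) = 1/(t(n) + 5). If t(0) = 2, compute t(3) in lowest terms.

t(1) = 1/(2 + 5) = 1/7.
t(2) = 1/(1/7 + 5) = 7/36.
t(3) = 1/(7/36 + 5) = 36/187.

36/187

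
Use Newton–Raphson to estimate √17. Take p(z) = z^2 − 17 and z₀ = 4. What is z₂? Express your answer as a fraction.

p'(z) = 2z.
p(4) = −1, p'(4) = 8, so z₁ = 4 − (−1)/8 = 33/8.
p(33/8) = 1/64, p'(33/8) = 33/4, so z₂ = (33/8) − (1/64)/(33/4) = 2177/528.

2177/528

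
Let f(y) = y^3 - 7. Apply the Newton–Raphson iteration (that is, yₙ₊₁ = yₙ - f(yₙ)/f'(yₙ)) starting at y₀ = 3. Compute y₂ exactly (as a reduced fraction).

f'(y) = 3y^2.
f(3) = 20, f'(3) = 27, so y₁ = 3 - 20/27 = 61/27.
f(61/27) = 89200/19683, f'(61/27) = 3721/243, so y₂ = (61/27) - (89200/19683)/(3721/243) = 591743/301401.

591743/301401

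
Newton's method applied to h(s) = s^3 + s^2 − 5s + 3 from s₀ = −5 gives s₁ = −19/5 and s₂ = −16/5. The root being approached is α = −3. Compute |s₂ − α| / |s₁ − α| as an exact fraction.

1/4

s₁ − α = −19/5 − (−3) = −19/5 + 3 = −4/5, so |s₁ − α| = 4/5.
s₂ − α = −16/5 − (−3) = −16/5 + 3 = −1/5, so |s₂ − α| = 1/5.
Ratio = (1/5) / (4/5) = 1/4.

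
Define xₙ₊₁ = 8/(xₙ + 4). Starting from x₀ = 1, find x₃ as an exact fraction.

x₁ = 8/(1 + 4) = 8/5.
x₂ = 8/(8/5 + 4) = 10/7.
x₃ = 8/(10/7 + 4) = 28/19.

28/19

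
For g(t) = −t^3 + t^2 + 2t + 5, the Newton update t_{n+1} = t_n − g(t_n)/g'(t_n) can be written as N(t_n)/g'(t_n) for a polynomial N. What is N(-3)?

58

g'(t) = −3t^2 + 2t + 2.
N(t) = t·g'(t) − g(t) = t·(−3t^2 + 2t + 2) − (−t^3 + t^2 + 2t + 5) = −2t^3 + t^2 − 5.
N(-3) = 58.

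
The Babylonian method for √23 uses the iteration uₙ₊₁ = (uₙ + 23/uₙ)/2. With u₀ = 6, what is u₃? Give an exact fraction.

92261137/19237776

u₁ = (6 + 23/6)/2 = 59/12.
u₂ = (59/12 + 23/(59/12))/2 = 6793/1416.
u₃ = (6793/1416 + 23/(6793/1416))/2 = 92261137/19237776.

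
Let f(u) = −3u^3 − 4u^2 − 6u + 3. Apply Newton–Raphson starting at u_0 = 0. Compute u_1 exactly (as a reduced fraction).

1/2

f'(u) = −9u^2 − 8u − 6.
f(0) = 3, f'(0) = −6, so u_1 = 0 − 3/(−6) = 1/2.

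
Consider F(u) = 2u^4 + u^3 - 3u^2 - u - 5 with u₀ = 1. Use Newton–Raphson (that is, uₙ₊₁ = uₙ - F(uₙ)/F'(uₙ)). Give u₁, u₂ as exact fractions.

u₁ = 5/2, u₂ = 2015/1022

F'(u) = 8u^3 + 3u^2 - 6u - 1.
F(1) = -6, F'(1) = 4, so u₁ = 1 - (-6)/4 = 5/2.
F(5/2) = 135/2, F'(5/2) = 511/4, so u₂ = (5/2) - (135/2)/(511/4) = 2015/1022.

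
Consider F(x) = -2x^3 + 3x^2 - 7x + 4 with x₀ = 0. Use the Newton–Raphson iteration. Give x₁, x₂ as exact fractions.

F'(x) = -6x^2 + 6x - 7.
F(0) = 4, F'(0) = -7, so x₁ = 0 - 4/(-7) = 4/7.
F(4/7) = 208/343, F'(4/7) = -271/49, so x₂ = (4/7) - (208/343)/(-271/49) = 1292/1897.

x₁ = 4/7, x₂ = 1292/1897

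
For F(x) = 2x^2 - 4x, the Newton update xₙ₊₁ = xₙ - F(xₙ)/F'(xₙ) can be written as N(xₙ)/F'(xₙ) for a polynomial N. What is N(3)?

F'(x) = 4x - 4.
N(x) = x·F'(x) - F(x) = x·(4x - 4) - (2x^2 - 4x) = 2x^2.
N(3) = 18.

18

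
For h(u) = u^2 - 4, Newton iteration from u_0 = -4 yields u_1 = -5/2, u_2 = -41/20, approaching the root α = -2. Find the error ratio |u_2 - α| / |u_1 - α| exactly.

u_1 - α = -5/2 - (-2) = -5/2 + 2 = -1/2, so |u_1 - α| = 1/2.
u_2 - α = -41/20 - (-2) = -41/20 + 2 = -1/20, so |u_2 - α| = 1/20.
Ratio = (1/20) / (1/2) = 1/10.

1/10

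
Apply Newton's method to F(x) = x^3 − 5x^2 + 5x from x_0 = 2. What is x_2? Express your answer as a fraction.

112/81

F'(x) = 3x^2 − 10x + 5.
F(2) = −2, F'(2) = −3, so x_1 = 2 − (−2)/(−3) = 4/3.
F(4/3) = 4/27, F'(4/3) = −3, so x_2 = (4/3) − (4/27)/(−3) = 112/81.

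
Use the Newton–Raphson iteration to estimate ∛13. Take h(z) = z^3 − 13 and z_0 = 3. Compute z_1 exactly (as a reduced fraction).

67/27

h'(z) = 3z^2.
h(3) = 14, h'(3) = 27, so z_1 = 3 − 14/27 = 67/27.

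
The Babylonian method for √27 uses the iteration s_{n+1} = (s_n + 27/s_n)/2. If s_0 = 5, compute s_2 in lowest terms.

s_1 = (5 + 27/5)/2 = 26/5.
s_2 = (26/5 + 27/(26/5))/2 = 1351/260.

1351/260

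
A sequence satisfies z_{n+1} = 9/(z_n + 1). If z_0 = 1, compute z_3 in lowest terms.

99/29

z_1 = 9/(1 + 1) = 9/2.
z_2 = 9/(9/2 + 1) = 18/11.
z_3 = 9/(18/11 + 1) = 99/29.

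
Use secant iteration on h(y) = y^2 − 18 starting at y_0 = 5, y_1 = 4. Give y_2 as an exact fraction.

38/9

h(5) = 7, h(4) = −2. y_2 = 4 − (−2)·(4 − 5)/((−2) − 7) = 38/9.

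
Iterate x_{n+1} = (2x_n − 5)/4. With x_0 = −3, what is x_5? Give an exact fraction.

−161/64

x_1 = (2·(−3) − 5)/4 = −11/4.
x_2 = (2·(−11/4) − 5)/4 = −21/8.
x_3 = (2·(−21/8) − 5)/4 = −41/16.
x_4 = (2·(−41/16) − 5)/4 = −81/32.
x_5 = (2·(−81/32) − 5)/4 = −161/64.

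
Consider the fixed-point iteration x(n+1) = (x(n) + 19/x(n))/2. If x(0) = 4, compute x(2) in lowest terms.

x(1) = (4 + 19/4)/2 = 35/8.
x(2) = (35/8 + 19/(35/8))/2 = 2441/560.

2441/560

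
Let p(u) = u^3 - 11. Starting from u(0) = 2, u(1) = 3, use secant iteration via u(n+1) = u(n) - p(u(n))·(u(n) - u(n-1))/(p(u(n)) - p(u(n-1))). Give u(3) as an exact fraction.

p(2) = -3, p(3) = 16. u(2) = 3 - 16·(3 - 2)/(16 - (-3)) = 41/19.
p(3) = 16, p(41/19) = -6528/6859. u(3) = (41/19) - (-6528/6859)·((41/19) - 3)/((-6528/6859) - 16) = 16025/7267.

16025/7267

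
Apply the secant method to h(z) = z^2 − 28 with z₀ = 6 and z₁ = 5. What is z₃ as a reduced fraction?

h(6) = 8, h(5) = −3. z₂ = 5 − (−3)·(5 − 6)/((−3) − 8) = 58/11.
h(5) = −3, h(58/11) = −24/121. z₃ = (58/11) − (−24/121)·((58/11) − 5)/((−24/121) − (−3)) = 598/113.

598/113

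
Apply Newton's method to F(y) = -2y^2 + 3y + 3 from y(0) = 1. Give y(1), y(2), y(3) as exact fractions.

y(1) = 5, y(2) = 53/17, y(3) = 6485/2737

F'(y) = -4y + 3.
F(1) = 4, F'(1) = -1, so y(1) = 1 - 4/(-1) = 5.
F(5) = -32, F'(5) = -17, so y(2) = 5 - (-32)/(-17) = 53/17.
F(53/17) = -2048/289, F'(53/17) = -161/17, so y(3) = (53/17) - (-2048/289)/(-161/17) = 6485/2737.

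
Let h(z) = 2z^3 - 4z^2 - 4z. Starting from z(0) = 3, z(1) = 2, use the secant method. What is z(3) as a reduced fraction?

324/113

h(3) = 6, h(2) = -8. z(2) = 2 - (-8)·(2 - 3)/((-8) - 6) = 18/7.
h(2) = -8, h(18/7) = -936/343. z(3) = (18/7) - (-936/343)·((18/7) - 2)/((-936/343) - (-8)) = 324/113.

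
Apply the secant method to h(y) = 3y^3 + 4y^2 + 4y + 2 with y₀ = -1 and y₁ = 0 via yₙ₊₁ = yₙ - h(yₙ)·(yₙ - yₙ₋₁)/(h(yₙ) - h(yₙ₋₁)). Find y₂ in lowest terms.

h(-1) = -1, h(0) = 2. y₂ = 0 - 2·(0 - (-1))/(2 - (-1)) = -2/3.

-2/3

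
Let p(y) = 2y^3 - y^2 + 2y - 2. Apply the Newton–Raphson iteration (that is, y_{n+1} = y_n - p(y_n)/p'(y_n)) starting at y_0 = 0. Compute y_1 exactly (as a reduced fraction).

p'(y) = 6y^2 - 2y + 2.
p(0) = -2, p'(0) = 2, so y_1 = 0 - (-2)/2 = 1.

1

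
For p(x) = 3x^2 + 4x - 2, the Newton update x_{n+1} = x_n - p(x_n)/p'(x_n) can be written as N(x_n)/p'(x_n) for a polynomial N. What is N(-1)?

p'(x) = 6x + 4.
N(x) = x·p'(x) - p(x) = x·(6x + 4) - (3x^2 + 4x - 2) = 3x^2 + 2.
N(-1) = 5.

5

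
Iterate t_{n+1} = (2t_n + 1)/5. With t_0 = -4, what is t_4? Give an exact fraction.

139/625

t_1 = (2·(-4) + 1)/5 = -7/5.
t_2 = (2·(-7/5) + 1)/5 = -9/25.
t_3 = (2·(-9/25) + 1)/5 = 7/125.
t_4 = (2·(7/125) + 1)/5 = 139/625.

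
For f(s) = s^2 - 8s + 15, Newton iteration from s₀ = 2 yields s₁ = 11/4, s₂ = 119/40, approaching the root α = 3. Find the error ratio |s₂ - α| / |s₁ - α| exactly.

1/10

s₁ - α = 11/4 - 3 = -1/4, so |s₁ - α| = 1/4.
s₂ - α = 119/40 - 3 = -1/40, so |s₂ - α| = 1/40.
Ratio = (1/40) / (1/4) = 1/10.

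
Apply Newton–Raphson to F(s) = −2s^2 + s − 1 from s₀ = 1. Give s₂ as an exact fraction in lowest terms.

−7/3

F'(s) = −4s + 1.
F(1) = −2, F'(1) = −3, so s₁ = 1 − (−2)/(−3) = 1/3.
F(1/3) = −8/9, F'(1/3) = −1/3, so s₂ = (1/3) − (−8/9)/(−1/3) = −7/3.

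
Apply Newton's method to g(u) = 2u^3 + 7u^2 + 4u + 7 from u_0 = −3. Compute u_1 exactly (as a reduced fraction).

g'(u) = 6u^2 + 14u + 4.
g(−3) = 4, g'(−3) = 16, so u_1 = (−3) − 4/16 = −13/4.

−13/4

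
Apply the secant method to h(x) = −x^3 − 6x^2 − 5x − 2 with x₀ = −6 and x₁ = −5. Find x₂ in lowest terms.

h(−6) = 28, h(−5) = −2. x₂ = (−5) − (−2)·((−5) − (−6))/((−2) − 28) = −76/15.

−76/15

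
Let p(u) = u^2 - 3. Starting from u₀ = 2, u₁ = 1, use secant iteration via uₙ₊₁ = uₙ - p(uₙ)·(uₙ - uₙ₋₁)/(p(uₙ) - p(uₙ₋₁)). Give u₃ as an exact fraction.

p(2) = 1, p(1) = -2. u₂ = 1 - (-2)·(1 - 2)/((-2) - 1) = 5/3.
p(1) = -2, p(5/3) = -2/9. u₃ = (5/3) - (-2/9)·((5/3) - 1)/((-2/9) - (-2)) = 7/4.

7/4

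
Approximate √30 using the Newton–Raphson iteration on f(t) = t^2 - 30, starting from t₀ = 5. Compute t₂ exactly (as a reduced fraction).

241/44

f'(t) = 2t.
f(5) = -5, f'(5) = 10, so t₁ = 5 - (-5)/10 = 11/2.
f(11/2) = 1/4, f'(11/2) = 11, so t₂ = (11/2) - (1/4)/11 = 241/44.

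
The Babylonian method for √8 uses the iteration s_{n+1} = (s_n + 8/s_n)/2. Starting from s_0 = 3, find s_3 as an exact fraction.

s_1 = (3 + 8/3)/2 = 17/6.
s_2 = (17/6 + 8/(17/6))/2 = 577/204.
s_3 = (577/204 + 8/(577/204))/2 = 665857/235416.

665857/235416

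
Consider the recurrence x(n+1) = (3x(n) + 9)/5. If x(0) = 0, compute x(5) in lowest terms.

x(1) = (3·0 + 9)/5 = 9/5.
x(2) = (3·(9/5) + 9)/5 = 72/25.
x(3) = (3·(72/25) + 9)/5 = 441/125.
x(4) = (3·(441/125) + 9)/5 = 2448/625.
x(5) = (3·(2448/625) + 9)/5 = 12969/3125.

12969/3125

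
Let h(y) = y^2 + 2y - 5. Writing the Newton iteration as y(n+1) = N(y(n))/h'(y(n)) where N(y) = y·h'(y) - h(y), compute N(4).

21

h'(y) = 2y + 2.
N(y) = y·h'(y) - h(y) = y·(2y + 2) - (y^2 + 2y - 5) = y^2 + 5.
N(4) = 21.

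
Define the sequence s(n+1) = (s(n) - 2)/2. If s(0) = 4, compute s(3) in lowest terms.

-5/4

s(1) = (4 - 2)/2 = 1.
s(2) = (1 - 2)/2 = -1/2.
s(3) = ((-1/2) - 2)/2 = -5/4.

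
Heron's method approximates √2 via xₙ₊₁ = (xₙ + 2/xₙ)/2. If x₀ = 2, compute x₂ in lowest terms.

17/12

x₁ = (2 + 2/2)/2 = 3/2.
x₂ = (3/2 + 2/(3/2))/2 = 17/12.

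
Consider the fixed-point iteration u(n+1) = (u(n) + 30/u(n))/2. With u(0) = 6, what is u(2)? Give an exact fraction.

241/44

u(1) = (6 + 30/6)/2 = 11/2.
u(2) = (11/2 + 30/(11/2))/2 = 241/44.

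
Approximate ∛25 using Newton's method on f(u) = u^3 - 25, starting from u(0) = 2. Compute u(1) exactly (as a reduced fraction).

41/12

f'(u) = 3u^2.
f(2) = -17, f'(2) = 12, so u(1) = 2 - (-17)/12 = 41/12.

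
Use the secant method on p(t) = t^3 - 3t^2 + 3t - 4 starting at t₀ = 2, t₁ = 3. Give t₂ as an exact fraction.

16/7

p(2) = -2, p(3) = 5. t₂ = 3 - 5·(3 - 2)/(5 - (-2)) = 16/7.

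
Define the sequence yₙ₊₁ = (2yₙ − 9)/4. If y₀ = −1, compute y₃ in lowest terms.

−65/16

y₁ = (2·(−1) − 9)/4 = −11/4.
y₂ = (2·(−11/4) − 9)/4 = −29/8.
y₃ = (2·(−29/8) − 9)/4 = −65/16.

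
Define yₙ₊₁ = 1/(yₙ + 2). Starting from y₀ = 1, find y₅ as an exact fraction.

y₁ = 1/(1 + 2) = 1/3.
y₂ = 1/(1/3 + 2) = 3/7.
y₃ = 1/(3/7 + 2) = 7/17.
y₄ = 1/(7/17 + 2) = 17/41.
y₅ = 1/(17/41 + 2) = 41/99.

41/99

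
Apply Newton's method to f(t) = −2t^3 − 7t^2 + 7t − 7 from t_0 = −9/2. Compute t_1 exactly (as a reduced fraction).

−919/206

f'(t) = −6t^2 − 14t + 7.
f(−9/2) = 2, f'(−9/2) = −103/2, so t_1 = (−9/2) − 2/(−103/2) = −919/206.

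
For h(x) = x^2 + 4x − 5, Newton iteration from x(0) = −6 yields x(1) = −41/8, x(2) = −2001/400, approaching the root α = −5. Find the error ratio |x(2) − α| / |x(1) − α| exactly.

1/50

x(1) − α = −41/8 − (−5) = −41/8 + 5 = −1/8, so |x(1) − α| = 1/8.
x(2) − α = −2001/400 − (−5) = −2001/400 + 5 = −1/400, so |x(2) − α| = 1/400.
Ratio = (1/400) / (1/8) = 1/50.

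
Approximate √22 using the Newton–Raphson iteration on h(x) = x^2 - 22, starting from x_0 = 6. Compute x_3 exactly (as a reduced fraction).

h'(x) = 2x.
h(6) = 14, h'(6) = 12, so x_1 = 6 - 14/12 = 29/6.
h(29/6) = 49/36, h'(29/6) = 29/3, so x_2 = (29/6) - (49/36)/(29/3) = 1633/348.
h(1633/348) = 2401/121104, h'(1633/348) = 1633/174, so x_3 = (1633/348) - (2401/121104)/(1633/174) = 5330977/1136568.

5330977/1136568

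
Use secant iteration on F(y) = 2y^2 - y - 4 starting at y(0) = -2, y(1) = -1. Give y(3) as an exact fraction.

F(-2) = 6, F(-1) = -1. y(2) = (-1) - (-1)·((-1) - (-2))/((-1) - 6) = -8/7.
F(-1) = -1, F(-8/7) = -12/49. y(3) = (-8/7) - (-12/49)·((-8/7) - (-1))/((-12/49) - (-1)) = -44/37.

-44/37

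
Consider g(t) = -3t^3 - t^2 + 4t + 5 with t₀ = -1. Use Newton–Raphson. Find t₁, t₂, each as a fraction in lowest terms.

g'(t) = -9t^2 - 2t + 4.
g(-1) = 3, g'(-1) = -3, so t₁ = (-1) - 3/(-3) = 0.
g(0) = 5, g'(0) = 4, so t₂ = 0 - 5/4 = -5/4.

t₁ = 0, t₂ = -5/4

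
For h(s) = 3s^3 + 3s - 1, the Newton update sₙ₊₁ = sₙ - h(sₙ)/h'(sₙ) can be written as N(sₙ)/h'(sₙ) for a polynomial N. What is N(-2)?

-47

h'(s) = 9s^2 + 3.
N(s) = s·h'(s) - h(s) = s·(9s^2 + 3) - (3s^3 + 3s - 1) = 6s^3 + 1.
N(-2) = -47.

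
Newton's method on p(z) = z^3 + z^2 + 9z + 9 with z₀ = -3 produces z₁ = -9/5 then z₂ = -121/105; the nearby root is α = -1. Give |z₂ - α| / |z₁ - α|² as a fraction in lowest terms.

5/21

z₁ - α = -9/5 - (-1) = -9/5 + 1 = -4/5, so |z₁ - α| = 4/5.
z₂ - α = -121/105 - (-1) = -121/105 + 1 = -16/105, so |z₂ - α| = 16/105.
|z₁ - α|² = 16/25.
Ratio = (16/105) / (16/25) = 5/21.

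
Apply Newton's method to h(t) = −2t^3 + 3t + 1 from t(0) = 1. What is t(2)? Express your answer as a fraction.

h'(t) = −6t^2 + 3.
h(1) = 2, h'(1) = −3, so t(1) = 1 − 2/(−3) = 5/3.
h(5/3) = −88/27, h'(5/3) = −41/3, so t(2) = (5/3) − (−88/27)/(−41/3) = 527/369.

527/369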